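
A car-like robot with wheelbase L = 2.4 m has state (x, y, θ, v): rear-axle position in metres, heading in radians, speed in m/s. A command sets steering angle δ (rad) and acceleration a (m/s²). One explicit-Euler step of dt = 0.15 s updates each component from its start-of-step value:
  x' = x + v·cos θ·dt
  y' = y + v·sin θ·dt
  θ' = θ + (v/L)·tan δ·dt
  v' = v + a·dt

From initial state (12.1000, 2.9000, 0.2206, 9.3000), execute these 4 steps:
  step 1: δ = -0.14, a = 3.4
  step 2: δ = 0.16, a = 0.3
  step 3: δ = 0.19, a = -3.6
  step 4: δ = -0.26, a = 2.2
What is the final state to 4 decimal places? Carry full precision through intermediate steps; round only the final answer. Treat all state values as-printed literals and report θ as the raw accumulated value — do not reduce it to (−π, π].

after step 1 (δ=-0.14, a=3.4): (13.461194, 3.205247, 0.138689, 9.810000)
after step 2 (δ=0.16, a=0.3): (14.918565, 3.408675, 0.237635, 9.855000)
after step 3 (δ=0.19, a=-3.6): (16.355272, 3.756662, 0.356092, 9.315000)
after step 4 (δ=-0.26, a=2.2): (17.664868, 4.243762, 0.201218, 9.645000)

(17.6649, 4.2438, 0.2012, 9.6450)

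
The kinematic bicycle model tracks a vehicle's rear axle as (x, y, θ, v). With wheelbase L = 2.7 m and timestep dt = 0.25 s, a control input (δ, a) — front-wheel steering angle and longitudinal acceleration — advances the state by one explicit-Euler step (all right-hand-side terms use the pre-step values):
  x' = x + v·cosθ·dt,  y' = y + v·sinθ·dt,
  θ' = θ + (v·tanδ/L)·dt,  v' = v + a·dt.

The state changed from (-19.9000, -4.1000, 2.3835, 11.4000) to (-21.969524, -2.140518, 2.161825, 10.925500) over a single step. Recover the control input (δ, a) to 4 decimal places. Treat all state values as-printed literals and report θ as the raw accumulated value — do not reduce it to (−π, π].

a = (v'−v)/dt = (-0.474500)/0.25 = -1.8980
Δθ = θ'−θ = -0.221675;  (v·dt/L) = 11.4000·0.25/2.7 = 1.055556
tan δ = Δθ·L/(v·dt) = -0.210008  →  δ = -0.2070

δ = -0.2070, a = -1.8980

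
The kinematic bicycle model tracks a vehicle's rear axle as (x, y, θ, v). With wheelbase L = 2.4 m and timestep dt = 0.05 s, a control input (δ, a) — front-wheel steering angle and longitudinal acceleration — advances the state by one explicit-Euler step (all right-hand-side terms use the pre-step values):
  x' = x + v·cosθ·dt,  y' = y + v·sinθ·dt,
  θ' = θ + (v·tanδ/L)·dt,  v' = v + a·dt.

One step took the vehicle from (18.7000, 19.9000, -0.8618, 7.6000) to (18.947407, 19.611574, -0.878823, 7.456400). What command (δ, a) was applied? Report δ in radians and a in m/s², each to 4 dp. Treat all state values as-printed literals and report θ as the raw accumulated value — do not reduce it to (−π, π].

δ = -0.1071, a = -2.8720

a = (v'−v)/dt = (-0.143600)/0.05 = -2.8720
Δθ = θ'−θ = -0.017023;  (v·dt/L) = 7.6000·0.05/2.4 = 0.158333
tan δ = Δθ·L/(v·dt) = -0.107514  →  δ = -0.1071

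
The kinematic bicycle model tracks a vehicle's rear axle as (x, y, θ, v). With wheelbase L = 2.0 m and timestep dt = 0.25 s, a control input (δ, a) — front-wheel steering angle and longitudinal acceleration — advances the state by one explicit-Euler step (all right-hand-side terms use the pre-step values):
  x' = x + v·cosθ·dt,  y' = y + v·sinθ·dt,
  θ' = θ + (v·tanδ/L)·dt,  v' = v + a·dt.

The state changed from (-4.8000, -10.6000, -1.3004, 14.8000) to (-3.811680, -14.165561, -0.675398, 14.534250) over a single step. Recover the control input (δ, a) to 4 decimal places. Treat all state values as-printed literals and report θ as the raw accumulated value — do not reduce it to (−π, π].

δ = 0.3258, a = -1.0630

a = (v'−v)/dt = (-0.265750)/0.25 = -1.0630
Δθ = θ'−θ = 0.625002;  (v·dt/L) = 14.8000·0.25/2.0 = 1.850000
tan δ = Δθ·L/(v·dt) = 0.337839  →  δ = 0.3258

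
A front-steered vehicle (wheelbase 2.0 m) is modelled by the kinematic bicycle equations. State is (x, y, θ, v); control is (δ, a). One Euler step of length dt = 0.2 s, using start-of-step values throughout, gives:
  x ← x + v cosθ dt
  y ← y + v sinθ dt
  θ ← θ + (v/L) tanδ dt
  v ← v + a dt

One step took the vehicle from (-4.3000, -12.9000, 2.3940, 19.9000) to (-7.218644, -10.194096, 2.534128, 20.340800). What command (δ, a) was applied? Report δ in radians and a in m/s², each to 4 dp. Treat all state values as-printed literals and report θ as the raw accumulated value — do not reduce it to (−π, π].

δ = 0.0703, a = 2.2040

a = (v'−v)/dt = (0.440800)/0.2 = 2.2040
Δθ = θ'−θ = 0.140128;  (v·dt/L) = 19.9000·0.2/2.0 = 1.990000
tan δ = Δθ·L/(v·dt) = 0.070416  →  δ = 0.0703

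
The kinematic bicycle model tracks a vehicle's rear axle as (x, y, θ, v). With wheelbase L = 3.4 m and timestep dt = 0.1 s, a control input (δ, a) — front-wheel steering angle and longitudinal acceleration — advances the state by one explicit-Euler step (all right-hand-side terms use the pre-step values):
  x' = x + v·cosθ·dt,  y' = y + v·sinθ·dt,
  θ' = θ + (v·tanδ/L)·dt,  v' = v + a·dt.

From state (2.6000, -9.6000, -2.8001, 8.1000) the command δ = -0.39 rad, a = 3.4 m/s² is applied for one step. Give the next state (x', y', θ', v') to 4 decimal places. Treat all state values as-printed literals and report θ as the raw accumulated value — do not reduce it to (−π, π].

x' = 2.6000 + 8.1000·cos(-2.8001)·0.1 = 1.8368
y' = -9.6000 + 8.1000·sin(-2.8001)·0.1 = -9.8713
θ' = -2.8001 + (8.1000/3.4)·tan(-0.39)·0.1 = -2.8980
v' = 8.1000 + 3.4000·0.1 = 8.4400

(1.8368, -9.8713, -2.8980, 8.4400)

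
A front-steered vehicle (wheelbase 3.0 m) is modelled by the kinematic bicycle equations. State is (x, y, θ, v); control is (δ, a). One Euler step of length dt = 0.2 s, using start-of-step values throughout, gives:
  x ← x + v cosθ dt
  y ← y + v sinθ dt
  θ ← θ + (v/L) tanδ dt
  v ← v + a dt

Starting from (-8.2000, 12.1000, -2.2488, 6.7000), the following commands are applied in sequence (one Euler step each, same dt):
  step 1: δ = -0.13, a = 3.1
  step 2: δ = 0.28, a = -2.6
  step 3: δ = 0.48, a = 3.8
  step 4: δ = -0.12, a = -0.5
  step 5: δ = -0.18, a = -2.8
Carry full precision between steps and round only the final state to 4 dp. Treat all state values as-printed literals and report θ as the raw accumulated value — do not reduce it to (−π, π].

(-11.9295, 6.0694, -2.0821, 6.9000)

after step 1 (δ=-0.13, a=3.1): (-9.040501, 11.056373, -2.307196, 7.320000)
after step 2 (δ=0.28, a=-2.6): (-10.023760, 9.971708, -2.166869, 6.800000)
after step 3 (δ=0.48, a=3.8): (-10.787260, 8.846244, -1.930859, 7.560000)
after step 4 (δ=-0.12, a=-0.5): (-11.319987, 7.431202, -1.991631, 7.460000)
after step 5 (δ=-0.18, a=-2.8): (-11.929503, 6.069382, -2.082131, 6.900000)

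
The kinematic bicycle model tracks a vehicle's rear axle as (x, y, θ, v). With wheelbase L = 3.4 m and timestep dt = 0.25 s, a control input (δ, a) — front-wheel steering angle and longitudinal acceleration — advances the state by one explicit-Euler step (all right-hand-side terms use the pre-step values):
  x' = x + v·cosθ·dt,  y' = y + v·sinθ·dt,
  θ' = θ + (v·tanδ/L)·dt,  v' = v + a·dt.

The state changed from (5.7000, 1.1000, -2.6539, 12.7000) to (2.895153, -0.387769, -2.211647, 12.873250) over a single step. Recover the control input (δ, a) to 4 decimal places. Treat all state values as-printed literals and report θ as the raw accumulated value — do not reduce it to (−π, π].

δ = 0.4423, a = 0.6930

a = (v'−v)/dt = (0.173250)/0.25 = 0.6930
Δθ = θ'−θ = 0.442253;  (v·dt/L) = 12.7000·0.25/3.4 = 0.933824
tan δ = Δθ·L/(v·dt) = 0.473594  →  δ = 0.4423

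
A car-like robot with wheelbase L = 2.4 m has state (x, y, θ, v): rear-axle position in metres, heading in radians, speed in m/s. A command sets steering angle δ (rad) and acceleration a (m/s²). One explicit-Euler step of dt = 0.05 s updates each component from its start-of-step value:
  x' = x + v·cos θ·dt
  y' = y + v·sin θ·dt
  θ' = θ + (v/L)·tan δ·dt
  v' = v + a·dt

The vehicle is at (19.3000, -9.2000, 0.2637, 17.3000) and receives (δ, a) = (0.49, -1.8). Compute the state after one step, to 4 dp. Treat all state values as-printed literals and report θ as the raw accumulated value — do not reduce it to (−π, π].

(20.1351, -8.9745, 0.4559, 17.2100)

x' = 19.3000 + 17.3000·cos(0.2637)·0.05 = 20.1351
y' = -9.2000 + 17.3000·sin(0.2637)·0.05 = -8.9745
θ' = 0.2637 + (17.3000/2.4)·tan(0.49)·0.05 = 0.4559
v' = 17.3000 − 1.8000·0.05 = 17.2100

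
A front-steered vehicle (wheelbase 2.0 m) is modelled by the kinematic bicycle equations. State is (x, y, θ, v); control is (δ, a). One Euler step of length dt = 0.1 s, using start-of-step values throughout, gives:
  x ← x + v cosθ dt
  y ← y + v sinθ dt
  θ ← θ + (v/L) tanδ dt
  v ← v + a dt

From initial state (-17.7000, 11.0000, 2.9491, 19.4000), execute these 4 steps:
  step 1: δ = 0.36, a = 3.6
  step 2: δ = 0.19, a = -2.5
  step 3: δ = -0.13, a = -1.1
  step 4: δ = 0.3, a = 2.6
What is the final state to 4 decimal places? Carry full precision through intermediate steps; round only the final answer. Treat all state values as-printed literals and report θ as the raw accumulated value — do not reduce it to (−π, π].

after step 1 (δ=0.36, a=3.6): (-19.604169, 11.371134, 3.314211, 19.760000)
after step 2 (δ=0.19, a=-2.5): (-21.550803, 11.031732, 3.504223, 19.510000)
after step 3 (δ=-0.13, a=-1.1): (-23.374923, 10.339645, 3.376689, 19.400000)
after step 4 (δ=0.3, a=2.6): (-25.261558, 9.887749, 3.676745, 19.660000)

(-25.2616, 9.8877, 3.6767, 19.6600)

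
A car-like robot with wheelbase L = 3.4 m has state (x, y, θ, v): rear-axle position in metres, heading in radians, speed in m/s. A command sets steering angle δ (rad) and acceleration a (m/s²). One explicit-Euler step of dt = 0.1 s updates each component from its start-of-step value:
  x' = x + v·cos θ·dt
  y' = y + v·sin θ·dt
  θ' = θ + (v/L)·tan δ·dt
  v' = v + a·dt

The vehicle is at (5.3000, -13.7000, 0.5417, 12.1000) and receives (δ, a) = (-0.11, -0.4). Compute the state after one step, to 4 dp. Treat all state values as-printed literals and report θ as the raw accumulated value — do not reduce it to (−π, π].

x' = 5.3000 + 12.1000·cos(0.5417)·0.1 = 6.3368
y' = -13.7000 + 12.1000·sin(0.5417)·0.1 = -13.0761
θ' = 0.5417 + (12.1000/3.4)·tan(-0.11)·0.1 = 0.5024
v' = 12.1000 − 0.4000·0.1 = 12.0600

(6.3368, -13.0761, 0.5024, 12.0600)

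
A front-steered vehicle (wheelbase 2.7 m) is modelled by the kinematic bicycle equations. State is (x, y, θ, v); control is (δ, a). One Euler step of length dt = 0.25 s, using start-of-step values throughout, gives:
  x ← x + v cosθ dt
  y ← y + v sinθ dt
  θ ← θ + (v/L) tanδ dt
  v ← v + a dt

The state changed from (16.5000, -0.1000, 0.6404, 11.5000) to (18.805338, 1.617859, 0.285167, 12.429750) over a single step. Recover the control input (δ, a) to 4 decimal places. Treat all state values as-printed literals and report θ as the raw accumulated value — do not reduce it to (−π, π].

a = (v'−v)/dt = (0.929750)/0.25 = 3.7190
Δθ = θ'−θ = -0.355233;  (v·dt/L) = 11.5000·0.25/2.7 = 1.064815
tan δ = Δθ·L/(v·dt) = -0.333610  →  δ = -0.3220

δ = -0.3220, a = 3.7190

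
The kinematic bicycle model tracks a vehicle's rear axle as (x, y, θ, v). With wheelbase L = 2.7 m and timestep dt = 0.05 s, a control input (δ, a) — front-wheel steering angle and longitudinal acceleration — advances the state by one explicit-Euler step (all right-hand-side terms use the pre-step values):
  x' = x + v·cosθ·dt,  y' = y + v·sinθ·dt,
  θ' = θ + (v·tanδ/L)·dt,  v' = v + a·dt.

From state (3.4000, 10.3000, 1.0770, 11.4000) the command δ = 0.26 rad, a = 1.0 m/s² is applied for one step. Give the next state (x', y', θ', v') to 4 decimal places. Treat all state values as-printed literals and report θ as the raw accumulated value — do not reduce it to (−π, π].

x' = 3.4000 + 11.4000·cos(1.0770)·0.05 = 3.6702
y' = 10.3000 + 11.4000·sin(1.0770)·0.05 = 10.8019
θ' = 1.0770 + (11.4000/2.7)·tan(0.26)·0.05 = 1.1332
v' = 11.4000 + 1.0000·0.05 = 11.4500

(3.6702, 10.8019, 1.1332, 11.4500)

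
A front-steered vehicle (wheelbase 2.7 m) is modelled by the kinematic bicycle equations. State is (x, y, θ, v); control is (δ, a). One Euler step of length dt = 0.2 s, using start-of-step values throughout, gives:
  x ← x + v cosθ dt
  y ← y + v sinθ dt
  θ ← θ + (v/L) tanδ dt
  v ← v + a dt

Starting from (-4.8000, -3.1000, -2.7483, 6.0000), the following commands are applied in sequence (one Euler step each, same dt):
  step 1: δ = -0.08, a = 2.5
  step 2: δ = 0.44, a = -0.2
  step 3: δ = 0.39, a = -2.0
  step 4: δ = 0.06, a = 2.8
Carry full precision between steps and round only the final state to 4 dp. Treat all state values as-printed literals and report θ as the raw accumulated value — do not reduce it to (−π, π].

(-9.0645, -5.5810, -2.3336, 6.6200)

after step 1 (δ=-0.08, a=2.5): (-5.908383, -3.559878, -2.783932, 6.500000)
after step 2 (δ=0.44, a=-0.2): (-7.126116, -4.014988, -2.557259, 6.460000)
after step 3 (δ=0.39, a=-2.0): (-8.203748, -4.727711, -2.360562, 6.060000)
after step 4 (δ=0.06, a=2.8): (-9.064496, -5.580973, -2.333596, 6.620000)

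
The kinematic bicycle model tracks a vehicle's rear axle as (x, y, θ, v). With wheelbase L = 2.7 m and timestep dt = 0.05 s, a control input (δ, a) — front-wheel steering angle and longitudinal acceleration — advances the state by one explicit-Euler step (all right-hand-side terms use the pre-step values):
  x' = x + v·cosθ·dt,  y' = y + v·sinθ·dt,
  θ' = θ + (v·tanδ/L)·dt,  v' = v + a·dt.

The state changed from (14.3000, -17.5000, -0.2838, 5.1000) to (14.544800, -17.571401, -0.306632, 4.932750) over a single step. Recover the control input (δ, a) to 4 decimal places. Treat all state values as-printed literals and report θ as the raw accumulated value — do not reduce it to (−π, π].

a = (v'−v)/dt = (-0.167250)/0.05 = -3.3450
Δθ = θ'−θ = -0.022832;  (v·dt/L) = 5.1000·0.05/2.7 = 0.094444
tan δ = Δθ·L/(v·dt) = -0.241751  →  δ = -0.2372

δ = -0.2372, a = -3.3450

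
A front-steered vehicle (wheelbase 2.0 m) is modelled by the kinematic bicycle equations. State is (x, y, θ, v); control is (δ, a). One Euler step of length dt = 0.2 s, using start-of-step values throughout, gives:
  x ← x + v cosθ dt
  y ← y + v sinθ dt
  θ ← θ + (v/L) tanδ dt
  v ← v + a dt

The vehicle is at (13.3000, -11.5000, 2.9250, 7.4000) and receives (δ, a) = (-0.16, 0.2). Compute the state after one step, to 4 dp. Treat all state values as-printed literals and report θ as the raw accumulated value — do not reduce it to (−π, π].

x' = 13.3000 + 7.4000·cos(2.9250)·0.2 = 11.8546
y' = -11.5000 + 7.4000·sin(2.9250)·0.2 = -11.1819
θ' = 2.9250 + (7.4000/2.0)·tan(-0.16)·0.2 = 2.8056
v' = 7.4000 + 0.2000·0.2 = 7.4400

(11.8546, -11.1819, 2.8056, 7.4400)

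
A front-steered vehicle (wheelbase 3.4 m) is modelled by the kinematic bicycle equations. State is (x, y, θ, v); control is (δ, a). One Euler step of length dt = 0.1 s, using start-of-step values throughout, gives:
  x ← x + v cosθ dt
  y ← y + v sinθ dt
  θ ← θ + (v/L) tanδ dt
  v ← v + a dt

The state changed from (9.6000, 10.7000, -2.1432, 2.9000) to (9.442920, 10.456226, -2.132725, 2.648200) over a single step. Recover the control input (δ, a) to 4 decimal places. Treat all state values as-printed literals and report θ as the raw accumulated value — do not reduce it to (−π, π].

a = (v'−v)/dt = (-0.251800)/0.1 = -2.5180
Δθ = θ'−θ = 0.010475;  (v·dt/L) = 2.9000·0.1/3.4 = 0.085294
tan δ = Δθ·L/(v·dt) = 0.122810  →  δ = 0.1222

δ = 0.1222, a = -2.5180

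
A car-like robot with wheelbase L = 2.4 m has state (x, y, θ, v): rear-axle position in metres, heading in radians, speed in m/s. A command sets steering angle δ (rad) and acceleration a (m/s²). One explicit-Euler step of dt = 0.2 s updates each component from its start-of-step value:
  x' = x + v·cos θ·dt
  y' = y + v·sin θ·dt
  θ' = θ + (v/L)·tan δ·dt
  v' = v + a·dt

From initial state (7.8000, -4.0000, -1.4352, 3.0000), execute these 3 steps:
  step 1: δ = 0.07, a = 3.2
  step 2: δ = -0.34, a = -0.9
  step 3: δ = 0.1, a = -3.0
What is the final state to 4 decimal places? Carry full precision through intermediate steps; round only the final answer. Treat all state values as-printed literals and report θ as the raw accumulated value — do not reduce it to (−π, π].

(8.0238, -6.0052, -1.4960, 2.8600)

after step 1 (δ=0.07, a=3.2): (7.881109, -4.594493, -1.417671, 3.640000)
after step 2 (δ=-0.34, a=-0.9): (7.992149, -5.313974, -1.524972, 3.460000)
after step 3 (δ=0.1, a=-3.0): (8.023848, -6.005248, -1.496042, 2.860000)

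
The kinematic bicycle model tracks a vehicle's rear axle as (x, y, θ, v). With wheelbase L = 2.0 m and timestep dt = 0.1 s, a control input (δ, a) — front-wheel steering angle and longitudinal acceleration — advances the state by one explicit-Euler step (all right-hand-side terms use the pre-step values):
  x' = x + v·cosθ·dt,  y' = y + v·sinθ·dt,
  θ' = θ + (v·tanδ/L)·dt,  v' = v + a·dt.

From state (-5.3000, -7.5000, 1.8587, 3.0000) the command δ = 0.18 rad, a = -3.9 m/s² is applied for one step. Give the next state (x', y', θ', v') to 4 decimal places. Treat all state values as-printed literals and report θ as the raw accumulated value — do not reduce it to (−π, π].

(-5.3852, -7.2123, 1.8860, 2.6100)

x' = -5.3000 + 3.0000·cos(1.8587)·0.1 = -5.3852
y' = -7.5000 + 3.0000·sin(1.8587)·0.1 = -7.2123
θ' = 1.8587 + (3.0000/2.0)·tan(0.18)·0.1 = 1.8860
v' = 3.0000 − 3.9000·0.1 = 2.6100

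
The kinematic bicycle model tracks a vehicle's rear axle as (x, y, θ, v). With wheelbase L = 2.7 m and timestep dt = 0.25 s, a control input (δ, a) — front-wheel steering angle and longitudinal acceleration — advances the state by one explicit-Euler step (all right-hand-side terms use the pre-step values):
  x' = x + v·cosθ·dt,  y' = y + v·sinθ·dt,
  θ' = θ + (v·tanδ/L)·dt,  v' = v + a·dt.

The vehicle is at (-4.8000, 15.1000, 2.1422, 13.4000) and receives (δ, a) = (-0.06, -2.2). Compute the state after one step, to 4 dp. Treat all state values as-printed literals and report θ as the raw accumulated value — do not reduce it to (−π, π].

x' = -4.8000 + 13.4000·cos(2.1422)·0.25 = -6.6117
y' = 15.1000 + 13.4000·sin(2.1422)·0.25 = 17.9178
θ' = 2.1422 + (13.4000/2.7)·tan(-0.06)·0.25 = 2.0677
v' = 13.4000 − 2.2000·0.25 = 12.8500

(-6.6117, 17.9178, 2.0677, 12.8500)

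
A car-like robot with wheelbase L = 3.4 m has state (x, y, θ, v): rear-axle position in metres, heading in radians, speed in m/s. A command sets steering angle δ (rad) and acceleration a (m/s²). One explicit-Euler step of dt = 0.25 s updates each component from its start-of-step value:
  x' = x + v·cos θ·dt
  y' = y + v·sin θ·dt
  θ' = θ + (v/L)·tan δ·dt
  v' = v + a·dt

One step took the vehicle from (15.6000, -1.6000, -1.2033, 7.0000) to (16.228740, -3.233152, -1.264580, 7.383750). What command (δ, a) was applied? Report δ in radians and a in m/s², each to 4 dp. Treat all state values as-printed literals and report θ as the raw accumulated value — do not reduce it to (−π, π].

δ = -0.1185, a = 1.5350

a = (v'−v)/dt = (0.383750)/0.25 = 1.5350
Δθ = θ'−θ = -0.061280;  (v·dt/L) = 7.0000·0.25/3.4 = 0.514706
tan δ = Δθ·L/(v·dt) = -0.119058  →  δ = -0.1185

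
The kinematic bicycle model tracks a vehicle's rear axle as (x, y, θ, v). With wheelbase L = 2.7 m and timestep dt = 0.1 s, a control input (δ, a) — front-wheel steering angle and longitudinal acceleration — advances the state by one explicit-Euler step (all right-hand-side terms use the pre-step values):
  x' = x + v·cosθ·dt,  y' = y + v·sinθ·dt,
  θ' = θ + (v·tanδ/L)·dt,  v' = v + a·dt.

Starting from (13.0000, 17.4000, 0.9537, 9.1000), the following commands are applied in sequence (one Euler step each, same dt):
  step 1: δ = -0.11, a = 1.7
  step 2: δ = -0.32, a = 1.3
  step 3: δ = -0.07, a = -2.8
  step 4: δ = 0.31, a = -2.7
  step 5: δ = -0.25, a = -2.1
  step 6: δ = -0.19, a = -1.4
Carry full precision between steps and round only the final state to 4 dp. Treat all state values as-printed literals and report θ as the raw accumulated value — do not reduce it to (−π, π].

after step 1 (δ=-0.11, a=1.7): (13.526589, 18.142162, 0.916476, 9.270000)
after step 2 (δ=-0.32, a=1.3): (14.090780, 18.877700, 0.802699, 9.400000)
after step 3 (δ=-0.07, a=-2.8): (14.743862, 19.553780, 0.778288, 9.120000)
after step 4 (δ=0.31, a=-2.7): (15.393312, 20.194060, 0.886488, 8.850000)
after step 5 (δ=-0.25, a=-2.1): (15.952754, 20.879808, 0.802792, 8.640000)
after step 6 (δ=-0.19, a=-1.4): (16.552975, 21.501282, 0.741250, 8.500000)

(16.5530, 21.5013, 0.7413, 8.5000)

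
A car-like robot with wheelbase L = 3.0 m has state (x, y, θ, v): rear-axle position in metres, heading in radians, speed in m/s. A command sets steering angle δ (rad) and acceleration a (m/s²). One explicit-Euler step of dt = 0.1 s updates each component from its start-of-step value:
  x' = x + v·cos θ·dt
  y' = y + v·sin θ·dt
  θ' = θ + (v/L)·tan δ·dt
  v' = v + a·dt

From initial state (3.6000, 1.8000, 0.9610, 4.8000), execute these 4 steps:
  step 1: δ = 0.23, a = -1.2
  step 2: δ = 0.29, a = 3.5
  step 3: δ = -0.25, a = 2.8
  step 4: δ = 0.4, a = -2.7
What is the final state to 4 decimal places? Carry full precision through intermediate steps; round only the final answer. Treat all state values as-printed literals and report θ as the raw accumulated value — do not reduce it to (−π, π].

after step 1 (δ=0.23, a=-1.2): (3.874896, 2.193487, 0.998463, 4.680000)
after step 2 (δ=0.29, a=3.5): (4.128363, 2.586906, 1.045015, 5.030000)
after step 3 (δ=-0.25, a=2.8): (4.380813, 3.021967, 1.002203, 5.310000)
after step 4 (δ=0.4, a=-2.7): (4.666728, 3.469419, 1.077037, 5.040000)

(4.6667, 3.4694, 1.0770, 5.0400)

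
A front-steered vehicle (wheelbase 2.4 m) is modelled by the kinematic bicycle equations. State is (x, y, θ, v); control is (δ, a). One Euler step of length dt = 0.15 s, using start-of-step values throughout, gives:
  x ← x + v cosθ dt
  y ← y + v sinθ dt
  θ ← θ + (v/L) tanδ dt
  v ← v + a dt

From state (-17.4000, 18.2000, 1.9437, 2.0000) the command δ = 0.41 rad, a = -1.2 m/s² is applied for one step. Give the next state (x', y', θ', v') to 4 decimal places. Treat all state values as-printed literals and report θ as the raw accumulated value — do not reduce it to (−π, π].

(-17.5093, 18.4794, 1.9980, 1.8200)

x' = -17.4000 + 2.0000·cos(1.9437)·0.15 = -17.5093
y' = 18.2000 + 2.0000·sin(1.9437)·0.15 = 18.4794
θ' = 1.9437 + (2.0000/2.4)·tan(0.41)·0.15 = 1.9980
v' = 2.0000 − 1.2000·0.15 = 1.8200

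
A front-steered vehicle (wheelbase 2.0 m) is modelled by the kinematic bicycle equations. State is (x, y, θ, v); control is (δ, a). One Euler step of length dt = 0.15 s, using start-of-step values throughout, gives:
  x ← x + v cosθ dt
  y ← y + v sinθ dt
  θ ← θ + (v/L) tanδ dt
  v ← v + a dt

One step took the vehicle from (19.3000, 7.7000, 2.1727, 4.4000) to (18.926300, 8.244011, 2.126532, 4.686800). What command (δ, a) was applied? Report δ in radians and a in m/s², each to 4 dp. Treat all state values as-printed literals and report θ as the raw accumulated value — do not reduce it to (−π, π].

δ = -0.1390, a = 1.9120

a = (v'−v)/dt = (0.286800)/0.15 = 1.9120
Δθ = θ'−θ = -0.046168;  (v·dt/L) = 4.4000·0.15/2.0 = 0.330000
tan δ = Δθ·L/(v·dt) = -0.139903  →  δ = -0.1390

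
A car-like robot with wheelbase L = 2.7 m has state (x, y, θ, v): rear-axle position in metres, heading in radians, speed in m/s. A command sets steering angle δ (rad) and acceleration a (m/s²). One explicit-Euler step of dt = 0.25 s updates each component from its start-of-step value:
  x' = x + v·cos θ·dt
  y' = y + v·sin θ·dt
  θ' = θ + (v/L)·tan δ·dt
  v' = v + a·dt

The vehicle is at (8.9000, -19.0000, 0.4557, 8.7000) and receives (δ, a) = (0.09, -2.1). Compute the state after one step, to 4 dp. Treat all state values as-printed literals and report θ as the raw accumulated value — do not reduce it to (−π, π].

x' = 8.9000 + 8.7000·cos(0.4557)·0.25 = 10.8530
y' = -19.0000 + 8.7000·sin(0.4557)·0.25 = -18.0428
θ' = 0.4557 + (8.7000/2.7)·tan(0.09)·0.25 = 0.5284
v' = 8.7000 − 2.1000·0.25 = 8.1750

(10.8530, -18.0428, 0.5284, 8.1750)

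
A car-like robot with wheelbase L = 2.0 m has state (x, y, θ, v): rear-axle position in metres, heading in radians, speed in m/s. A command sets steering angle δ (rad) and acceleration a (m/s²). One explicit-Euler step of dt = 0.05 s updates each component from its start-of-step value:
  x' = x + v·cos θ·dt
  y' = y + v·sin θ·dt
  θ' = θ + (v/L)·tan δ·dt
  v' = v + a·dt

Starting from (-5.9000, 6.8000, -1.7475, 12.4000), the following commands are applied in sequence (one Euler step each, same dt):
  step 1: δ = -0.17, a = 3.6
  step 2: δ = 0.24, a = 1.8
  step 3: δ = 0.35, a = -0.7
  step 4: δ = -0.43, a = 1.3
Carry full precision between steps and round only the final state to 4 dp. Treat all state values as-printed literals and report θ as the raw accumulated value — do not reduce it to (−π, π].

(-6.2724, 4.3198, -1.7530, 12.7000)

after step 1 (δ=-0.17, a=3.6): (-6.008987, 6.189654, -1.800714, 12.580000)
after step 2 (δ=0.24, a=1.8): (-6.152334, 5.577206, -1.723750, 12.670000)
after step 3 (δ=0.35, a=-0.7): (-6.248853, 4.951102, -1.608127, 12.635000)
after step 4 (δ=-0.43, a=1.3): (-6.272432, 4.319792, -1.752994, 12.700000)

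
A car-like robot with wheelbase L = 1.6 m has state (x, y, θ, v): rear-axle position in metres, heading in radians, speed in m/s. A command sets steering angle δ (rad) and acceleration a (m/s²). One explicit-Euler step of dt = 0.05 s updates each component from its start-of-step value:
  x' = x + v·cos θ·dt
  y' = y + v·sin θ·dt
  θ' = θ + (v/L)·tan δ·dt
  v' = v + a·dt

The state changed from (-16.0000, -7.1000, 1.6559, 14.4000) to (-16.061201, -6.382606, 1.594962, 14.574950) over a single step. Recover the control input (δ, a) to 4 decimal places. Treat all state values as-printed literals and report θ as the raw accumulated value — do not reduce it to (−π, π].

a = (v'−v)/dt = (0.174950)/0.05 = 3.4990
Δθ = θ'−θ = -0.060938;  (v·dt/L) = 14.4000·0.05/1.6 = 0.450000
tan δ = Δθ·L/(v·dt) = -0.135418  →  δ = -0.1346

δ = -0.1346, a = 3.4990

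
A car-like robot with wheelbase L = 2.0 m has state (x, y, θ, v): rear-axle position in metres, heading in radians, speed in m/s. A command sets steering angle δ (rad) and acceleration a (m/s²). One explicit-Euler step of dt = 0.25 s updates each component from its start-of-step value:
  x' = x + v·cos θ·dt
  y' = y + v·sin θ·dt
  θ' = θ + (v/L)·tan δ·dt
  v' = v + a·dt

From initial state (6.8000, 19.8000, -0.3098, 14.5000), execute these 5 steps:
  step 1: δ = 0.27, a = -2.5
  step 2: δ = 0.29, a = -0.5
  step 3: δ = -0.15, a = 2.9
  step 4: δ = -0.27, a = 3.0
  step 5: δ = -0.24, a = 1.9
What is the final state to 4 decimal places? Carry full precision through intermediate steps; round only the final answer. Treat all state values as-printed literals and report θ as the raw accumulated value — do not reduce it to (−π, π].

(23.3262, 22.9735, -0.5169, 15.7000)

after step 1 (δ=0.27, a=-2.5): (10.252430, 18.694853, 0.191824, 13.875000)
after step 2 (δ=0.29, a=-0.5): (13.657557, 19.356170, 0.709384, 13.750000)
after step 3 (δ=-0.15, a=2.9): (16.265806, 21.595241, 0.449620, 14.475000)
after step 4 (δ=-0.27, a=3.0): (19.524897, 23.168035, -0.051139, 15.225000)
after step 5 (δ=-0.24, a=1.9): (23.326171, 22.973472, -0.516866, 15.700000)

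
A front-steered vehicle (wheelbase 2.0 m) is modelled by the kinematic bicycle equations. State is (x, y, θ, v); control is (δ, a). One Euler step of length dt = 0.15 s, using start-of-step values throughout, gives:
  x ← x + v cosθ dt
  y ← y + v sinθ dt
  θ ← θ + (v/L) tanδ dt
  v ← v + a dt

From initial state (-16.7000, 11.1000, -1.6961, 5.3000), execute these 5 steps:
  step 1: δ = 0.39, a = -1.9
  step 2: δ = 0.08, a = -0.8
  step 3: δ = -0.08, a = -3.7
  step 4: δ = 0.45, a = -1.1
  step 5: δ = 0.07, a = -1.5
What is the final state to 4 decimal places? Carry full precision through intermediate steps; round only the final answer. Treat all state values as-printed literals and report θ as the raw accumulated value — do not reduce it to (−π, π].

after step 1 (δ=0.39, a=-1.9): (-16.799356, 10.311233, -1.532706, 5.015000)
after step 2 (δ=0.08, a=-0.8): (-16.770709, 9.559529, -1.502551, 4.895000)
after step 3 (δ=-0.08, a=-3.7): (-16.720639, 8.826988, -1.531984, 4.340000)
after step 4 (δ=0.45, a=-1.1): (-16.695379, 8.176478, -1.374750, 4.175000)
after step 5 (δ=0.07, a=-1.5): (-16.573390, 7.562224, -1.352795, 3.950000)

(-16.5734, 7.5622, -1.3528, 3.9500)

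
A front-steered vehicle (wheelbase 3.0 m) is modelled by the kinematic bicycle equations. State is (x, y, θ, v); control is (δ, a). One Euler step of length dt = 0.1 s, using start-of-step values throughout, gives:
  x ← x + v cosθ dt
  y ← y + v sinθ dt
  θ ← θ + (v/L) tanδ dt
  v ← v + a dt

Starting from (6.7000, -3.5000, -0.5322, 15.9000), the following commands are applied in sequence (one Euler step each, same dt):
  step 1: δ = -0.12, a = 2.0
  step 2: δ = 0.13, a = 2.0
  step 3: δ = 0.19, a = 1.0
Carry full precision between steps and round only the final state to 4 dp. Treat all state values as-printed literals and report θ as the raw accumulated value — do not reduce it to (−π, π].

(10.8121, -6.0290, -0.4215, 16.4000)

after step 1 (δ=-0.12, a=2.0): (8.070092, -4.306814, -0.596107, 16.100000)
after step 2 (δ=0.13, a=2.0): (9.402411, -5.210709, -0.525945, 16.300000)
after step 3 (δ=0.19, a=1.0): (10.812116, -6.029018, -0.421451, 16.400000)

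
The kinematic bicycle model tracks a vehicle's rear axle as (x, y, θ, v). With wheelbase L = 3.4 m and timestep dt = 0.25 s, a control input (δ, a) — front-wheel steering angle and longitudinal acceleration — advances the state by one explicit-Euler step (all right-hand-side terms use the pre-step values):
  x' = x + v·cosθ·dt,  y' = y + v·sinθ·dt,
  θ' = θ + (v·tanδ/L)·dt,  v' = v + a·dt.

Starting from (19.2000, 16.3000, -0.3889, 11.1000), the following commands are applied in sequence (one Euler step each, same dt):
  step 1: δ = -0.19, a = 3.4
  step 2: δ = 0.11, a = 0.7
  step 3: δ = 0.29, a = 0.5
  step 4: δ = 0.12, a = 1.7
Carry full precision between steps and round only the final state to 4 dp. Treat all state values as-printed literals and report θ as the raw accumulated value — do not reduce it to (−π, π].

after step 1 (δ=-0.19, a=3.4): (21.767782, 15.247801, -0.545867, 11.950000)
after step 2 (δ=0.11, a=0.7): (24.321131, 13.696813, -0.448821, 12.125000)
after step 3 (δ=0.29, a=0.5): (27.052164, 12.381543, -0.182773, 12.250000)
after step 4 (δ=0.12, a=1.7): (30.063653, 11.824913, -0.074163, 12.675000)

(30.0637, 11.8249, -0.0742, 12.6750)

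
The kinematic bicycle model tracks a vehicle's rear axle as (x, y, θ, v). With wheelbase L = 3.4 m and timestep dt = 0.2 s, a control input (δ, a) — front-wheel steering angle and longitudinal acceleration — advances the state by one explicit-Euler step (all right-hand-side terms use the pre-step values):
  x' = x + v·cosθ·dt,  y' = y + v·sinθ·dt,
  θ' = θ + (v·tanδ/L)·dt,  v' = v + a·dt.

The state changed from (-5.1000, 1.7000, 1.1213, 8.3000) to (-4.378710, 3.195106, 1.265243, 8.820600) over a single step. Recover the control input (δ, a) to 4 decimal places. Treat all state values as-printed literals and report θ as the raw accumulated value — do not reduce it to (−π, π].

a = (v'−v)/dt = (0.520600)/0.2 = 2.6030
Δθ = θ'−θ = 0.143943;  (v·dt/L) = 8.3000·0.2/3.4 = 0.488235
tan δ = Δθ·L/(v·dt) = 0.294823  →  δ = 0.2867

δ = 0.2867, a = 2.6030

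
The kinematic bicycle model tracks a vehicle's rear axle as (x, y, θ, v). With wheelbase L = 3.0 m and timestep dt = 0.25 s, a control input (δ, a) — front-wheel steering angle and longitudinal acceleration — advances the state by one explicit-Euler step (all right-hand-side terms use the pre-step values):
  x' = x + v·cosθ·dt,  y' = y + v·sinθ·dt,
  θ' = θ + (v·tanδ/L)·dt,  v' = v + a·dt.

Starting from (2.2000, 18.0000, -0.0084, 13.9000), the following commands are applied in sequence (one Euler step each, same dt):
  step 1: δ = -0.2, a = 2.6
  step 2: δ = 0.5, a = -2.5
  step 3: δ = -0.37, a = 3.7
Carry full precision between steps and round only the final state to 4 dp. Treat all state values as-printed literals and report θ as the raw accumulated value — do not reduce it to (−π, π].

after step 1 (δ=-0.2, a=2.6): (5.674877, 17.970810, -0.243206, 14.550000)
after step 2 (δ=0.5, a=-2.5): (9.205329, 17.094845, 0.419186, 13.925000)
after step 3 (δ=-0.37, a=3.7): (12.385175, 18.511773, -0.030897, 14.850000)

(12.3852, 18.5118, -0.0309, 14.8500)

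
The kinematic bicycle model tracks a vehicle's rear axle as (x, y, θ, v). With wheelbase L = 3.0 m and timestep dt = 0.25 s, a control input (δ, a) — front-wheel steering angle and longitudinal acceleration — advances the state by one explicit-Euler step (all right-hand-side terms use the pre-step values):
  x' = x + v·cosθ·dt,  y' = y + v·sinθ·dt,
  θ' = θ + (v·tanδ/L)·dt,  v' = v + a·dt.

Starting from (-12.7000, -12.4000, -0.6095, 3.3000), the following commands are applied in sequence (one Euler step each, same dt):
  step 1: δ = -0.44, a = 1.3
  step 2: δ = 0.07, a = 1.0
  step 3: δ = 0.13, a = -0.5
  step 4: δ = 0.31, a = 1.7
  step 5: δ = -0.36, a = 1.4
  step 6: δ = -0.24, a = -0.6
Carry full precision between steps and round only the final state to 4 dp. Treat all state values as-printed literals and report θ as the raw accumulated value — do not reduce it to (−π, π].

after step 1 (δ=-0.44, a=1.3): (-12.023554, -12.872277, -0.738965, 3.625000)
after step 2 (δ=0.07, a=1.0): (-11.353685, -13.482658, -0.717784, 3.875000)
after step 3 (δ=0.13, a=-0.5): (-10.623959, -14.119821, -0.675567, 3.750000)
after step 4 (δ=0.31, a=1.7): (-9.892379, -14.706077, -0.575465, 4.175000)
after step 5 (δ=-0.36, a=1.4): (-9.016736, -15.274112, -0.706421, 4.525000)
after step 6 (δ=-0.24, a=-0.6): (-8.156205, -16.008424, -0.798700, 4.375000)

(-8.1562, -16.0084, -0.7987, 4.3750)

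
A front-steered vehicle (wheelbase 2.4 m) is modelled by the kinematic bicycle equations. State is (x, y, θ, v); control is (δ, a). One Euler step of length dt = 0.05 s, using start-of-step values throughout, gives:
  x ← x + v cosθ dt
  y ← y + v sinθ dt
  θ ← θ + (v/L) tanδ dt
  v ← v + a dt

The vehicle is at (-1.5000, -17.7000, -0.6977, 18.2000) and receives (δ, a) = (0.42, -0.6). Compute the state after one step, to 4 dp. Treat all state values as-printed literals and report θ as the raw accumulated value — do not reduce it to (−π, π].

(-0.8026, -18.2846, -0.5284, 18.1700)

x' = -1.5000 + 18.2000·cos(-0.6977)·0.05 = -0.8026
y' = -17.7000 + 18.2000·sin(-0.6977)·0.05 = -18.2846
θ' = -0.6977 + (18.2000/2.4)·tan(0.42)·0.05 = -0.5284
v' = 18.2000 − 0.6000·0.05 = 18.1700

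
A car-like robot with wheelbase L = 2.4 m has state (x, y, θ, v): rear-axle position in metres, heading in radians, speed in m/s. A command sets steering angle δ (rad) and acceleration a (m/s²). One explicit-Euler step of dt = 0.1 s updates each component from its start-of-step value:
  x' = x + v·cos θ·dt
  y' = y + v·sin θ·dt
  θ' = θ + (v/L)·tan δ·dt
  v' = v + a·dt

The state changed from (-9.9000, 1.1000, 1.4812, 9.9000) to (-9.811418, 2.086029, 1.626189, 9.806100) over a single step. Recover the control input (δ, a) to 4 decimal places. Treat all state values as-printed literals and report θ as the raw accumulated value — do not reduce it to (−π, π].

δ = 0.3380, a = -0.9390

a = (v'−v)/dt = (-0.093900)/0.1 = -0.9390
Δθ = θ'−θ = 0.144989;  (v·dt/L) = 9.9000·0.1/2.4 = 0.412500
tan δ = Δθ·L/(v·dt) = 0.351488  →  δ = 0.3380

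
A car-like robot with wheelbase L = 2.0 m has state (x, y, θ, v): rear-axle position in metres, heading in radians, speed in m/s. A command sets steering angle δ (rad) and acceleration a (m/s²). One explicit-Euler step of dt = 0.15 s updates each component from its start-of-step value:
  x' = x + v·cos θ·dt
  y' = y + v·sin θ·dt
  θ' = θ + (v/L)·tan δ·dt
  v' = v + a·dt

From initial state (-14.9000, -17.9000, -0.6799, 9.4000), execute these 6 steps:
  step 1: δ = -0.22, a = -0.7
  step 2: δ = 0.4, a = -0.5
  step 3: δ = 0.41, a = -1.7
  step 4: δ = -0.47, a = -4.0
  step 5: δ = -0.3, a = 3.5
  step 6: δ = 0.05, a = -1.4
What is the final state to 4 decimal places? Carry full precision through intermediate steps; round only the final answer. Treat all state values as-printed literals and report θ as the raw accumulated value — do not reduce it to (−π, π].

after step 1 (δ=-0.22, a=-0.7): (-13.803534, -18.786489, -0.837552, 9.295000)
after step 2 (δ=0.4, a=-0.5): (-12.870385, -19.822426, -0.542812, 9.220000)
after step 3 (δ=0.41, a=-1.7): (-11.686178, -20.536809, -0.242264, 8.965000)
after step 4 (δ=-0.47, a=-4.0): (-10.380698, -20.859416, -0.583808, 8.365000)
after step 5 (δ=-0.3, a=3.5): (-9.333773, -21.551041, -0.777878, 8.890000)
after step 6 (δ=0.05, a=-1.4): (-8.383782, -22.486850, -0.744513, 8.680000)

(-8.3838, -22.4869, -0.7445, 8.6800)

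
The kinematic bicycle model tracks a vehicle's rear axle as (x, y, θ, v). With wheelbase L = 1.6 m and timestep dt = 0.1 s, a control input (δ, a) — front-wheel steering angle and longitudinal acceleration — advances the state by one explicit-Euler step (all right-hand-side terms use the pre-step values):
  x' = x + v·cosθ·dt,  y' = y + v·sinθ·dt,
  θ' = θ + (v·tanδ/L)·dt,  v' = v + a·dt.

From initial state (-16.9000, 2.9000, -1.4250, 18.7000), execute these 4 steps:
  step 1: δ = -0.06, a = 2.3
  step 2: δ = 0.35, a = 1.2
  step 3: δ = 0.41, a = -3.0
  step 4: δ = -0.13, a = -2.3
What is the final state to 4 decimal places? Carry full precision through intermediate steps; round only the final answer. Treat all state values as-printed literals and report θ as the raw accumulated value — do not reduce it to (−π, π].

(-13.9571, -3.4761, -0.6991, 18.5200)

after step 1 (δ=-0.06, a=2.3): (-16.628326, 1.049840, -1.495209, 18.930000)
after step 2 (δ=0.35, a=1.2): (-16.485376, -0.837755, -1.063335, 19.050000)
after step 3 (δ=0.41, a=-3.0): (-15.559622, -2.502689, -0.545852, 18.750000)
after step 4 (δ=-0.13, a=-2.3): (-13.957087, -3.476089, -0.699060, 18.520000)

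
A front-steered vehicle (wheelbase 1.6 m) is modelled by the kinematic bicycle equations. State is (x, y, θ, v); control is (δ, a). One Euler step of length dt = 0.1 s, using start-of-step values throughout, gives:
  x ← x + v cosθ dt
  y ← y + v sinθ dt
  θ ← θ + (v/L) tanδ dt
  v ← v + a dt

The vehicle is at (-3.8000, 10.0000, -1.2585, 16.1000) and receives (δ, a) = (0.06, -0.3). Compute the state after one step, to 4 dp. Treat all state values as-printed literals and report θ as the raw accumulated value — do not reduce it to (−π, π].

x' = -3.8000 + 16.1000·cos(-1.2585)·0.1 = -3.3053
y' = 10.0000 + 16.1000·sin(-1.2585)·0.1 = 8.4679
θ' = -1.2585 + (16.1000/1.6)·tan(0.06)·0.1 = -1.1981
v' = 16.1000 − 0.3000·0.1 = 16.0700

(-3.3053, 8.4679, -1.1981, 16.0700)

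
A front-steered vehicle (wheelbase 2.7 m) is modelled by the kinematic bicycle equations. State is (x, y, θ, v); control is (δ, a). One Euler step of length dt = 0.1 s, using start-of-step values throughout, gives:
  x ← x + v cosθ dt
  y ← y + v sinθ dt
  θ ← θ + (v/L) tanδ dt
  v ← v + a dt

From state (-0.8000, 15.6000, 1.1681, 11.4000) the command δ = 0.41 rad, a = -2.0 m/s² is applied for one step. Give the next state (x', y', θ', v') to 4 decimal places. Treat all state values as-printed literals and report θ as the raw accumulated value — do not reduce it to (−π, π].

(-0.3532, 16.6488, 1.3516, 11.2000)

x' = -0.8000 + 11.4000·cos(1.1681)·0.1 = -0.3532
y' = 15.6000 + 11.4000·sin(1.1681)·0.1 = 16.6488
θ' = 1.1681 + (11.4000/2.7)·tan(0.41)·0.1 = 1.3516
v' = 11.4000 − 2.0000·0.1 = 11.2000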